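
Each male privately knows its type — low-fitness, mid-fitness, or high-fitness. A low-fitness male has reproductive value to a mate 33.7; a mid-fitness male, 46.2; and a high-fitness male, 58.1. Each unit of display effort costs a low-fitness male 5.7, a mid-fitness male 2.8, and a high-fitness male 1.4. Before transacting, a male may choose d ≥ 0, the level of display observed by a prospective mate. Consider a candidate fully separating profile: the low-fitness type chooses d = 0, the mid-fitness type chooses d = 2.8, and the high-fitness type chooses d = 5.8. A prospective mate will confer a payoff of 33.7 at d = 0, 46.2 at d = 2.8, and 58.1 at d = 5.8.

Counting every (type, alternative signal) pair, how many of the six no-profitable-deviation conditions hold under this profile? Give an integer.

5

Mid-fitness (own payoff 46.2 − 2.8×2.8 = 38.36): to d=0 gives 33.7 → no gain ✓; to d=5.8 gives 58.1 − 2.8×5.8 = 41.86 → profitable ✗.
Low-fitness (own payoff 33.7): to d=2.8 gives 46.2 − 5.7×2.8 = 30.24 → no gain ✓; to d=5.8 gives 58.1 − 5.7×5.8 = 25.04 → no gain ✓.
High-fitness (own payoff 58.1 − 1.4×5.8 = 49.98): to d=0 gives 33.7 → no gain ✓; to d=2.8 gives 46.2 − 1.4×2.8 = 42.28 → no gain ✓.
5 of the 6 constraints hold; not an equilibrium.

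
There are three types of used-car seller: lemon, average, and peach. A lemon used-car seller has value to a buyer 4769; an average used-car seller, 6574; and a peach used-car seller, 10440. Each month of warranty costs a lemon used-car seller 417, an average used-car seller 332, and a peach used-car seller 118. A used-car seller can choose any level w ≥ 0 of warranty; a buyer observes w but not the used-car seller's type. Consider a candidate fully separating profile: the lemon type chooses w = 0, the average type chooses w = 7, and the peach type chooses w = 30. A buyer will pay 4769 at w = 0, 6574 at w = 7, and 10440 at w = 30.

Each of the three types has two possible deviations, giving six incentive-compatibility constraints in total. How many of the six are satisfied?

5

Lemon (own payoff 4769): to w=7 gives 6574 − 417×7 = 3655 → no gain ✓; to w=30 gives 10440 − 417×30 = -2070 → no gain ✓.
Peach (own payoff 10440 − 118×30 = 6900): to w=0 gives 4769 → no gain ✓; to w=7 gives 6574 − 118×7 = 5748 → no gain ✓.
Average (own payoff 6574 − 332×7 = 4250): to w=0 gives 4769 → profitable ✗; to w=30 gives 10440 − 332×30 = 480 → no gain ✓.
5 of the 6 constraints hold; not an equilibrium.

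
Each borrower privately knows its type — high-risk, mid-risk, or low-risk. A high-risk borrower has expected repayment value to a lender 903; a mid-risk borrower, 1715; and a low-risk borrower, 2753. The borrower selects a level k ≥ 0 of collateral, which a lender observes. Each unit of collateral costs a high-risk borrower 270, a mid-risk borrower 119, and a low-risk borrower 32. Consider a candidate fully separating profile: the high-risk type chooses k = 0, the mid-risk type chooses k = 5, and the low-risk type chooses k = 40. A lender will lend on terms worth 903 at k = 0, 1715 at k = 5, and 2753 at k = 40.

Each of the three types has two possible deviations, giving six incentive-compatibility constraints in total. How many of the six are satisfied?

5

Mid-risk (own payoff 1715 − 119×5 = 1120): to k=0 gives 903 → no gain ✓; to k=40 gives 2753 − 119×40 = -2007 → no gain ✓.
High-risk (own payoff 903): to k=5 gives 1715 − 270×5 = 365 → no gain ✓; to k=40 gives 2753 − 270×40 = -8047 → no gain ✓.
Low-risk (own payoff 2753 − 32×40 = 1473): to k=0 gives 903 → no gain ✓; to k=5 gives 1715 − 32×5 = 1555 → profitable ✗.
5 of the 6 constraints hold; not an equilibrium.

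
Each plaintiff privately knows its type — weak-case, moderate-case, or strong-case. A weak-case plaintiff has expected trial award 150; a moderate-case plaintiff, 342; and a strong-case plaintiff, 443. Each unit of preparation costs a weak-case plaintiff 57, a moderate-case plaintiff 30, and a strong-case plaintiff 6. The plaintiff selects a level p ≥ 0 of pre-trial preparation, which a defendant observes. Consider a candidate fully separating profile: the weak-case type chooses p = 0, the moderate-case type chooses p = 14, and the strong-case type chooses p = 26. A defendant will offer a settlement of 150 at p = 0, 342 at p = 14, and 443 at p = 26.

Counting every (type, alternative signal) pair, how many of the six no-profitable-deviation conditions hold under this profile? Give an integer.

5

Weak-case (own payoff 150): to p=14 gives 342 − 57×14 = -456 → no gain ✓; to p=26 gives 443 − 57×26 = -1039 → no gain ✓.
Strong-case (own payoff 443 − 6×26 = 287): to p=0 gives 150 → no gain ✓; to p=14 gives 342 − 6×14 = 258 → no gain ✓.
Moderate-case (own payoff 342 − 30×14 = -78): to p=0 gives 150 → profitable ✗; to p=26 gives 443 − 30×26 = -337 → no gain ✓.
5 of the 6 constraints hold; not an equilibrium.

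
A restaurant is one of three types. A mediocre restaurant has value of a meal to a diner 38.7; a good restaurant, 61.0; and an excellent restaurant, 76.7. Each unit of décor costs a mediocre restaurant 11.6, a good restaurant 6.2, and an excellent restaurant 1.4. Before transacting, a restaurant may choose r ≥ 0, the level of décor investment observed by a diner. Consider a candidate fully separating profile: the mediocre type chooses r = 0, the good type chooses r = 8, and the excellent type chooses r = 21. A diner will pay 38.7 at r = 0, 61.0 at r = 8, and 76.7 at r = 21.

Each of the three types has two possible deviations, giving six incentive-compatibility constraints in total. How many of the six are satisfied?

Mediocre (own payoff 38.7): to r=8 gives 61.0 − 11.6×8 = -31.8 → no gain ✓; to r=21 gives 76.7 − 11.6×21 = -166.9 → no gain ✓.
Excellent (own payoff 76.7 − 1.4×21 = 47.3): to r=0 gives 38.7 → no gain ✓; to r=8 gives 61.0 − 1.4×8 = 49.8 → profitable ✗.
Good (own payoff 61.0 − 6.2×8 = 11.4): to r=0 gives 38.7 → profitable ✗; to r=21 gives 76.7 − 6.2×21 = -53.5 → no gain ✓.
4 of the 6 constraints hold; not an equilibrium.

4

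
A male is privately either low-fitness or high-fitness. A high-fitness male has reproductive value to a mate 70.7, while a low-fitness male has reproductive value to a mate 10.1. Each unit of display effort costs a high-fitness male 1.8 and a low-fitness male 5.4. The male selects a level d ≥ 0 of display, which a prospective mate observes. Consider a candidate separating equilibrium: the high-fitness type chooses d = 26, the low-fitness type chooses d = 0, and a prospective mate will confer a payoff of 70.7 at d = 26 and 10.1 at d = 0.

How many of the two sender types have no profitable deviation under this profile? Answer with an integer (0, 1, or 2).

2

High-fitness type: signal → 70.7 − 1.8 × 26 = 23.9; deviate to 0 → 10.1. IC holds (23.9 ≥ 10.1).
Low-fitness type: stay at 0 → 10.1; mimic → 70.7 − 5.4 × 26 = -69.7. IC holds (10.1 ≥ -69.7).
2 of 2 constraints hold, so this is a separating equilibrium.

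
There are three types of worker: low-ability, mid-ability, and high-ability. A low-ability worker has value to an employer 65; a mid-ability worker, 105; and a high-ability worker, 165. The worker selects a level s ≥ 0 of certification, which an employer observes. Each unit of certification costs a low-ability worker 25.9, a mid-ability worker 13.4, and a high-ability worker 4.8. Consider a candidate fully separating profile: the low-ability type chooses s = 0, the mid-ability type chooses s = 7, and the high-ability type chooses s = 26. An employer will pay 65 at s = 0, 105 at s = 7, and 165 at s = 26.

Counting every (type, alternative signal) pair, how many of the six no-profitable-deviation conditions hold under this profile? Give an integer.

3

Low-ability (own payoff 65): to s=7 gives 105 − 25.9×7 = -76.3 → no gain ✓; to s=26 gives 165 − 25.9×26 = -508.4 → no gain ✓.
Mid-ability (own payoff 105 − 13.4×7 = 11.2): to s=0 gives 65 → profitable ✗; to s=26 gives 165 − 13.4×26 = -183.4 → no gain ✓.
High-ability (own payoff 165 − 4.8×26 = 40.2): to s=0 gives 65 → profitable ✗; to s=7 gives 105 − 4.8×7 = 71.4 → profitable ✗.
3 of the 6 constraints hold; not an equilibrium.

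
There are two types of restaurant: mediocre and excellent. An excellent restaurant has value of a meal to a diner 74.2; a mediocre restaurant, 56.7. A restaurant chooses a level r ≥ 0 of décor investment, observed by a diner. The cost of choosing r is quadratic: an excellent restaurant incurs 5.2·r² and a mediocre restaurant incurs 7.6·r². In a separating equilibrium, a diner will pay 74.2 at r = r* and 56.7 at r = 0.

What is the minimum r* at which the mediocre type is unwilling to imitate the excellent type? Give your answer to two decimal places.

1.52

The mediocre type at r = 0 receives 56.7; imitating at r* yields 74.2 − 7.6·r*².
Indifference: 56.7 = 74.2 − 7.6·r*², so r*² = (74.2 − 56.7) / 7.6 ≈ 2.3026.
r* = √2.3026 ≈ 1.52.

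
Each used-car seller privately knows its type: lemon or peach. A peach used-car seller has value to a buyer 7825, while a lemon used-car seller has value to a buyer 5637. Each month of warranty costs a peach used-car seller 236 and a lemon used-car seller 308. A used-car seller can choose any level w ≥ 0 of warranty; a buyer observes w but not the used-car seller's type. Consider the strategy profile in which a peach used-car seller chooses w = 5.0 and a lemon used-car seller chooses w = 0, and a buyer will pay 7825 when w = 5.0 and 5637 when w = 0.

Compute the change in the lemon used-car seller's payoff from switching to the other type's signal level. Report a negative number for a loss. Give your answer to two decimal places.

Playing w = 0 the lemon used-car seller receives 5637.
Deviating to w = 5.0 brings payment 7825 at cost 308 × 5.0 = 1540, netting 6285.
Gain from deviating: 6285 − 5637 = 648.00.
The gain is positive, so the lemon type's incentive-compatibility constraint is violated — this profile is not a separating equilibrium.

648.00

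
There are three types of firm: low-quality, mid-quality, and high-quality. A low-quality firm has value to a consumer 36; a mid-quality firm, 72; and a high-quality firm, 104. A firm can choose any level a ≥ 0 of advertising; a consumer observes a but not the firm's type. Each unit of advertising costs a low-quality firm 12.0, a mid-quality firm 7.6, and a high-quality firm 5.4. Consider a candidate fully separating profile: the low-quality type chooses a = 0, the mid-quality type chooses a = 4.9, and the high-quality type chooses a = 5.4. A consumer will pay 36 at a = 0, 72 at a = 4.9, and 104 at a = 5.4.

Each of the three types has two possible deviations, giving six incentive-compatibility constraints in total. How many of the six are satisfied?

Mid-quality (own payoff 72 − 7.6×4.9 = 34.76): to a=0 gives 36 → profitable ✗; to a=5.4 gives 104 − 7.6×5.4 = 62.96 → profitable ✗.
Low-quality (own payoff 36): to a=4.9 gives 72 − 12.0×4.9 = 13.2 → no gain ✓; to a=5.4 gives 104 − 12.0×5.4 = 39.2 → profitable ✗.
High-quality (own payoff 104 − 5.4×5.4 = 74.84): to a=0 gives 36 → no gain ✓; to a=4.9 gives 72 − 5.4×4.9 = 45.54 → no gain ✓.
3 of the 6 constraints hold; not an equilibrium.

3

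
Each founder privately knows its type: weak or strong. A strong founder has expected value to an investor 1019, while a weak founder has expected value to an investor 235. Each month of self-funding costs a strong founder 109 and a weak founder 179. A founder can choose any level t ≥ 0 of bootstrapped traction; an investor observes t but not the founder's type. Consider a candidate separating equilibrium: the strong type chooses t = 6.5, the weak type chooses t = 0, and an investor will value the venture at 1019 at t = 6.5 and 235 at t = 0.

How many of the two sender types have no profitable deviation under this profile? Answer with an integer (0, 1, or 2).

Weak type: stay at 0 → 235; mimic → 1019 − 179 × 6.5 = -144.5. IC holds (235 ≥ -144.5).
Strong type: signal → 1019 − 109 × 6.5 = 310.5; deviate to 0 → 235. IC holds (310.5 ≥ 235).
2 of 2 constraints hold, so this is a separating equilibrium.

2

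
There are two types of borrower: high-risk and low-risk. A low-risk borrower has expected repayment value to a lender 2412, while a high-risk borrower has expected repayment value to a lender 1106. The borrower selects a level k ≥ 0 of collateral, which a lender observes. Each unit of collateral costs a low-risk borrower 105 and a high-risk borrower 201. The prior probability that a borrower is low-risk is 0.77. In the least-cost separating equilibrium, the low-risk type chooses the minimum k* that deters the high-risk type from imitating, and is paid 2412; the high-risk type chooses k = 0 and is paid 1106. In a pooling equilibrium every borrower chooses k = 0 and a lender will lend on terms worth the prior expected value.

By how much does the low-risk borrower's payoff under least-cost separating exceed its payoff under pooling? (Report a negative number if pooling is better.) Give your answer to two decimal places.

-381.86

Least-cost separating signal: k* solves 1106 = 2412 − 201·k*, so k* = (2412 − 1106)/201 ≈ 6.4975.
Low-risk type's separating payoff: 2412 − 105 × k* = 2412 − 105 × (2412 − 1106)/201 = 2412 − 137130/201 ≈ 1729.7612.
Pooling payoff: 0.77 × 2412 + 0.23 × 1106 = 2111.62.
Difference: 1729.7612 − 2111.62 = -381.8588, i.e. -381.86 to two decimal places.
The low-risk type would prefer the pooling outcome.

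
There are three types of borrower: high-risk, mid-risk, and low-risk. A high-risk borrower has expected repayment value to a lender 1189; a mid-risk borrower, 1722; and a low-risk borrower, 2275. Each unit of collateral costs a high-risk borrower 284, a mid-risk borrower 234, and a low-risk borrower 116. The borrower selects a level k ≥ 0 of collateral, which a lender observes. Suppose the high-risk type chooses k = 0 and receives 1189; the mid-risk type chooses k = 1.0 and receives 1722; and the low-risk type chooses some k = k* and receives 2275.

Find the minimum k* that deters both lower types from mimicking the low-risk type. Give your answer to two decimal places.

High-risk type (on-path payoff 1189) won't mimic when 1189 ≥ 2275 − 284·k*, i.e. k* ≥ 3.82.
Mid-risk type (on-path payoff 1722 − 234×1.0 = 1488) won't mimic when 1488 ≥ 2275 − 234·k*, i.e. k* ≥ 3.36.
Both must hold, so k* = max(3.82, 3.36) = 3.82. The high-risk type's constraint binds.

3.82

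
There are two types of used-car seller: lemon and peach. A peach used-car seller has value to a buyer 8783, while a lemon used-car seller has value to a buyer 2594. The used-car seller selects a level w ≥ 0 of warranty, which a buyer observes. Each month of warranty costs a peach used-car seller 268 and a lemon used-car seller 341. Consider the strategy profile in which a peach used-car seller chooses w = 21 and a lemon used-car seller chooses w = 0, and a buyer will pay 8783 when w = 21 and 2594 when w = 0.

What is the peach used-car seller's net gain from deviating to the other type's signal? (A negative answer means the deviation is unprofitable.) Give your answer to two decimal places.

-561.00

Playing w = 21 the peach used-car seller receives 8783 − 268 × 21 = 3155.
Deviating to w = 0 yields 2594 instead.
Gain from deviating: 2594 − 3155 = -561.00.
The gain is negative, so the peach type's incentive-compatibility constraint is satisfied.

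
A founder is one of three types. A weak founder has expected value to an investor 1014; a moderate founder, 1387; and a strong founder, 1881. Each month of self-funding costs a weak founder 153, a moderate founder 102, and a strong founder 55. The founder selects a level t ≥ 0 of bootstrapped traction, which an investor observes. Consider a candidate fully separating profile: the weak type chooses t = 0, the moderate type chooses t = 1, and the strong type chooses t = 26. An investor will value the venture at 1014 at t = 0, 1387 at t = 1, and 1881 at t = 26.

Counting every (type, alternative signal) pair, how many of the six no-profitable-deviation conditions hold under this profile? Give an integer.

Weak (own payoff 1014): to t=1 gives 1387 − 153×1 = 1234 → profitable ✗; to t=26 gives 1881 − 153×26 = -2097 → no gain ✓.
Moderate (own payoff 1387 − 102×1 = 1285): to t=0 gives 1014 → no gain ✓; to t=26 gives 1881 − 102×26 = -771 → no gain ✓.
Strong (own payoff 1881 − 55×26 = 451): to t=0 gives 1014 → profitable ✗; to t=1 gives 1387 − 55×1 = 1332 → profitable ✗.
3 of the 6 constraints hold; not an equilibrium.

3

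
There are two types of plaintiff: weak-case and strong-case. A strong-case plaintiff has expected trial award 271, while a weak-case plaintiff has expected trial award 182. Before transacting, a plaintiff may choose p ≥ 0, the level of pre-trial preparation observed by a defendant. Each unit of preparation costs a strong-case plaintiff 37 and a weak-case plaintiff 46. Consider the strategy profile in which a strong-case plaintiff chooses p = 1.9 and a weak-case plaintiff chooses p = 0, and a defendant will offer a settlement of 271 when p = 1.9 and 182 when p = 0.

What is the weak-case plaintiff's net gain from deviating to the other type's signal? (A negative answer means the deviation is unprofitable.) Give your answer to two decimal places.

Playing p = 0 the weak-case plaintiff receives 182.
Deviating to p = 1.9 brings payment 271 at cost 46 × 1.9 = 87.4, netting 183.6.
Gain from deviating: 183.6 − 182 = 1.60.
The gain is positive, so the weak-case type's incentive-compatibility constraint is violated — this profile is not a separating equilibrium.

1.60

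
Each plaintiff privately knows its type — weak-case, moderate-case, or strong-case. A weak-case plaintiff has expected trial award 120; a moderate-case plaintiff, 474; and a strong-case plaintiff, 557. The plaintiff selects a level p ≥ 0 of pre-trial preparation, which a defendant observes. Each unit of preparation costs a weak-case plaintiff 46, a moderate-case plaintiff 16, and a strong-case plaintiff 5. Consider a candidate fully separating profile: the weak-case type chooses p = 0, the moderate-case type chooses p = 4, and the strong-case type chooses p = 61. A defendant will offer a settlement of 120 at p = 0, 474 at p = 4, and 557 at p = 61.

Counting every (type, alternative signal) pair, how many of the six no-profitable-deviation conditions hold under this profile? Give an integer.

4

Moderate-case (own payoff 474 − 16×4 = 410): to p=0 gives 120 → no gain ✓; to p=61 gives 557 − 16×61 = -419 → no gain ✓.
Strong-case (own payoff 557 − 5×61 = 252): to p=0 gives 120 → no gain ✓; to p=4 gives 474 − 5×4 = 454 → profitable ✗.
Weak-case (own payoff 120): to p=4 gives 474 − 46×4 = 290 → profitable ✗; to p=61 gives 557 − 46×61 = -2249 → no gain ✓.
4 of the 6 constraints hold; not an equilibrium.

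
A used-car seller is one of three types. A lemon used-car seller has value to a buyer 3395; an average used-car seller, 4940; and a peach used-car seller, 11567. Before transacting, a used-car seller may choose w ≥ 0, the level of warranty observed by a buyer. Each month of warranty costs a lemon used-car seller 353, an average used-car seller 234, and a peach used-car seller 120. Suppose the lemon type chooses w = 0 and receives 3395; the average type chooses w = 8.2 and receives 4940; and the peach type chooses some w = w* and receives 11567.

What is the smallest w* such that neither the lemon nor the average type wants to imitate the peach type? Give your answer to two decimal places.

36.52

Lemon type (on-path payoff 3395) won't mimic when 3395 ≥ 11567 − 353·w*, i.e. w* ≥ 23.15.
Average type (on-path payoff 4940 − 234×8.2 = 3021.2) won't mimic when 3021.2 ≥ 11567 − 234·w*, i.e. w* ≥ 36.52.
Both must hold, so w* = max(23.15, 36.52) = 36.52. The average type's constraint binds.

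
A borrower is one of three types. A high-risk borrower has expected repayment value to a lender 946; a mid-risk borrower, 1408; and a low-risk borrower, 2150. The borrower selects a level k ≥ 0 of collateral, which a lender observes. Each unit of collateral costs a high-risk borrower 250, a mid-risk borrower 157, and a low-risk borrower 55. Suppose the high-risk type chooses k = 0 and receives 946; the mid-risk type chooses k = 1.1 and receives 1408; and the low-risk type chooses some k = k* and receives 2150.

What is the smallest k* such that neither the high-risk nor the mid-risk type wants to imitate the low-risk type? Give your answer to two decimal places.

5.83

Mid-risk type (on-path payoff 1408 − 157×1.1 = 1235.3) won't mimic when 1235.3 ≥ 2150 − 157·k*, i.e. k* ≥ 5.83.
High-risk type (on-path payoff 946) won't mimic when 946 ≥ 2150 − 250·k*, i.e. k* ≥ 4.82.
Both must hold, so k* = max(4.82, 5.83) = 5.83. The mid-risk type's constraint binds.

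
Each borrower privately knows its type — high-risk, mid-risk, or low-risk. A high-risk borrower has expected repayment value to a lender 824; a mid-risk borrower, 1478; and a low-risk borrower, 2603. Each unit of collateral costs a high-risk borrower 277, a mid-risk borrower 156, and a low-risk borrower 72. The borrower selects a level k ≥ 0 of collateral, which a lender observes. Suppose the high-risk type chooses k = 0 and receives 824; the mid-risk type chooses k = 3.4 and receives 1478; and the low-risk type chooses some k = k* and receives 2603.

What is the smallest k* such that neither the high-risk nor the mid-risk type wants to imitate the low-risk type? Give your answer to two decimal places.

10.61

High-risk type (on-path payoff 824) won't mimic when 824 ≥ 2603 − 277·k*, i.e. k* ≥ 6.42.
Mid-risk type (on-path payoff 1478 − 156×3.4 = 947.6) won't mimic when 947.6 ≥ 2603 − 156·k*, i.e. k* ≥ 10.61.
Both must hold, so k* = max(6.42, 10.61) = 10.61. The mid-risk type's constraint binds.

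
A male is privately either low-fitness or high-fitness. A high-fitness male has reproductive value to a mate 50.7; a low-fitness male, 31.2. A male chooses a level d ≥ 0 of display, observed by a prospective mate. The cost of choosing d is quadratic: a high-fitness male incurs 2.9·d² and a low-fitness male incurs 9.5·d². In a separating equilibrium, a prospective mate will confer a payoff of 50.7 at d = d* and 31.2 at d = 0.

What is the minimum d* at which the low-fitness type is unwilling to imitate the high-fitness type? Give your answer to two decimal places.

1.43

The low-fitness type at d = 0 receives 31.2; imitating at d* yields 50.7 − 9.5·d*².
Indifference: 31.2 = 50.7 − 9.5·d*², so d*² = (50.7 − 31.2) / 9.5 ≈ 2.0526.
d* = √2.0526 ≈ 1.43.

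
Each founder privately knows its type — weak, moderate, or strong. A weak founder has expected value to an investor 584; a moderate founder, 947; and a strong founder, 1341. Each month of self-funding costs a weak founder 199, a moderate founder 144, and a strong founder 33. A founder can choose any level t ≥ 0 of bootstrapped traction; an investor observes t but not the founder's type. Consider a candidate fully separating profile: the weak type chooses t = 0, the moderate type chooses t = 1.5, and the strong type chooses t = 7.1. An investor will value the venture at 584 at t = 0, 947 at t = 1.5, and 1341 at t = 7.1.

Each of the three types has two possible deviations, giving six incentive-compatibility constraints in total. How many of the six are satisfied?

Strong (own payoff 1341 − 33×7.1 = 1106.7): to t=0 gives 584 → no gain ✓; to t=1.5 gives 947 − 33×1.5 = 897.5 → no gain ✓.
Moderate (own payoff 947 − 144×1.5 = 731): to t=0 gives 584 → no gain ✓; to t=7.1 gives 1341 − 144×7.1 = 318.6 → no gain ✓.
Weak (own payoff 584): to t=1.5 gives 947 − 199×1.5 = 648.5 → profitable ✗; to t=7.1 gives 1341 − 199×7.1 = -71.9 → no gain ✓.
5 of the 6 constraints hold; not an equilibrium.

5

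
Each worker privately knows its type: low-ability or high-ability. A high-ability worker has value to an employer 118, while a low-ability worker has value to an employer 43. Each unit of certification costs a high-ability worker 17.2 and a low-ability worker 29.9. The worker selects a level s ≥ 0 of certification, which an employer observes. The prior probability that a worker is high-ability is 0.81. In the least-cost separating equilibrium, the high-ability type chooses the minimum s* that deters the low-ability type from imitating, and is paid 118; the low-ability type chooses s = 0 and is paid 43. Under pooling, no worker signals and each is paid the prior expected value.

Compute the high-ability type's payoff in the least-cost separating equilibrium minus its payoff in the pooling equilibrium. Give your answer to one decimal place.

-28.9

Least-cost separating signal: s* solves 43 = 118 − 29.9·s*, so s* = (118 − 43)/29.9 ≈ 2.5084.
High-ability type's separating payoff: 118 − 17.2 × s* = 118 − 17.2 × (118 − 43)/29.9 = 118 − 1290/29.9 ≈ 74.856.
Pooling payoff: 0.81 × 118 + 0.19 × 43 = 103.75.
Difference: 74.856 − 103.75 = -28.894, i.e. -28.9 to one decimal place.
The high-ability type would prefer the pooling outcome.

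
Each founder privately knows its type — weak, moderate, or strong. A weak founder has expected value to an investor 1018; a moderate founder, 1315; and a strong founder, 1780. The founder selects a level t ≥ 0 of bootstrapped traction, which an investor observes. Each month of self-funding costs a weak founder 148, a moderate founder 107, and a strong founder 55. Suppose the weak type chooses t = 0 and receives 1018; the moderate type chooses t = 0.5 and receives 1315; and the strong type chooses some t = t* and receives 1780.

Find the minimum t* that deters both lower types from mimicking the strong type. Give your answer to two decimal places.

5.15

Weak type (on-path payoff 1018) won't mimic when 1018 ≥ 1780 − 148·t*, i.e. t* ≥ 5.15.
Moderate type (on-path payoff 1315 − 107×0.5 = 1261.5) won't mimic when 1261.5 ≥ 1780 − 107·t*, i.e. t* ≥ 4.85.
Both must hold, so t* = max(5.15, 4.85) = 5.15. The weak type's constraint binds.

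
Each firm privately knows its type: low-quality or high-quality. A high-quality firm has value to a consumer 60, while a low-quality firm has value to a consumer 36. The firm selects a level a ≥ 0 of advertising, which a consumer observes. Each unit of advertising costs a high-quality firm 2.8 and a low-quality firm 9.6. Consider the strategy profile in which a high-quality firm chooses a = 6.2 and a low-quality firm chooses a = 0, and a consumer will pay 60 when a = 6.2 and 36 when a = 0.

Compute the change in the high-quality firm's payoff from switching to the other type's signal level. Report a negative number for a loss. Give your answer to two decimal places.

Playing a = 6.2 the high-quality firm receives 60 − 2.8 × 6.2 = 42.64.
Deviating to a = 0 yields 36 instead.
Gain from deviating: 36 − 42.64 = -6.64.
The gain is negative, so the high-quality type's incentive-compatibility constraint is satisfied.

-6.64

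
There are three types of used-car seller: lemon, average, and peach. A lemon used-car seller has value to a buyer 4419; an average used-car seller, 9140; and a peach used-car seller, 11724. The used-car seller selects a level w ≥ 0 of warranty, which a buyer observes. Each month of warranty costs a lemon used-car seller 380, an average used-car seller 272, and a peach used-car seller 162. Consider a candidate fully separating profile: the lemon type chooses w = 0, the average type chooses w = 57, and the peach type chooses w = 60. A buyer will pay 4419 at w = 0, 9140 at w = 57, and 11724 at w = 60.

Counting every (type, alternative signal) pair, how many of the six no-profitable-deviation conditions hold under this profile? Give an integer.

Peach (own payoff 11724 − 162×60 = 2004): to w=0 gives 4419 → profitable ✗; to w=57 gives 9140 − 162×57 = -94 → no gain ✓.
Lemon (own payoff 4419): to w=57 gives 9140 − 380×57 = -12520 → no gain ✓; to w=60 gives 11724 − 380×60 = -11076 → no gain ✓.
Average (own payoff 9140 − 272×57 = -6364): to w=0 gives 4419 → profitable ✗; to w=60 gives 11724 − 272×60 = -4596 → profitable ✗.
3 of the 6 constraints hold; not an equilibrium.

3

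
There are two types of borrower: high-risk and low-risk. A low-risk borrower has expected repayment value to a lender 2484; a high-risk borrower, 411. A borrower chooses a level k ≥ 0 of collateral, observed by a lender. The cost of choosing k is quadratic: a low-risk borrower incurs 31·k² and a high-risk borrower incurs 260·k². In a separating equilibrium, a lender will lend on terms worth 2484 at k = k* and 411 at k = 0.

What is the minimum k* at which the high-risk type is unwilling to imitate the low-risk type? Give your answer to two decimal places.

2.82

The high-risk type at k = 0 receives 411; imitating at k* yields 2484 − 260·k*².
Indifference: 411 = 2484 − 260·k*², so k*² = (2484 − 411) / 260 ≈ 7.9731.
k* = √7.9731 ≈ 2.82.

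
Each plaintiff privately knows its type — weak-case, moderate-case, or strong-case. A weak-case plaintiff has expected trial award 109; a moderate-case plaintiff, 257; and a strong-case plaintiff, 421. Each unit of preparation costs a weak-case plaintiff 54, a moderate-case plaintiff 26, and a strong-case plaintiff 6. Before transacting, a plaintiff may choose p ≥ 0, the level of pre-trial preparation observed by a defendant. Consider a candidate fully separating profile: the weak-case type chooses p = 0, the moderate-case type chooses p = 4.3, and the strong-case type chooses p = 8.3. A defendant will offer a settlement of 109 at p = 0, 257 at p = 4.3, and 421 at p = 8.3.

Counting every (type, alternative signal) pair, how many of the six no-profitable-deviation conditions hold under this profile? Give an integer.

Strong-case (own payoff 421 − 6×8.3 = 371.2): to p=0 gives 109 → no gain ✓; to p=4.3 gives 257 − 6×4.3 = 231.2 → no gain ✓.
Moderate-case (own payoff 257 − 26×4.3 = 145.2): to p=0 gives 109 → no gain ✓; to p=8.3 gives 421 − 26×8.3 = 205.2 → profitable ✗.
Weak-case (own payoff 109): to p=4.3 gives 257 − 54×4.3 = 24.8 → no gain ✓; to p=8.3 gives 421 − 54×8.3 = -27.2 → no gain ✓.
5 of the 6 constraints hold; not an equilibrium.

5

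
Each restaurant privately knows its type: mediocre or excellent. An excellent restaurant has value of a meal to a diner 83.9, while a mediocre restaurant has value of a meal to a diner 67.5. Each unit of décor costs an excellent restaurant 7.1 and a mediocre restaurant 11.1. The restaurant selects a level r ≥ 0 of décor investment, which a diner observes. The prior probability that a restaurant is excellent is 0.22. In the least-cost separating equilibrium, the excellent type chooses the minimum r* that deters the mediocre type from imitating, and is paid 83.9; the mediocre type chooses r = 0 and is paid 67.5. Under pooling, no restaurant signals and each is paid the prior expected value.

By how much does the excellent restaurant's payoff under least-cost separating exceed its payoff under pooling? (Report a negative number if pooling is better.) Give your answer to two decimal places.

Least-cost separating signal: r* solves 67.5 = 83.9 − 11.1·r*, so r* = (83.9 − 67.5)/11.1 ≈ 1.4775.
Excellent type's separating payoff: 83.9 − 7.1 × r* = 83.9 − 7.1 × (83.9 − 67.5)/11.1 = 83.9 − 116.44/11.1 ≈ 73.4099.
Pooling payoff: 0.22 × 83.9 + 0.78 × 67.5 = 71.108.
Difference: 73.4099 − 71.108 = 2.3019, i.e. 2.30 to two decimal places.
The excellent type prefers to separate.

2.30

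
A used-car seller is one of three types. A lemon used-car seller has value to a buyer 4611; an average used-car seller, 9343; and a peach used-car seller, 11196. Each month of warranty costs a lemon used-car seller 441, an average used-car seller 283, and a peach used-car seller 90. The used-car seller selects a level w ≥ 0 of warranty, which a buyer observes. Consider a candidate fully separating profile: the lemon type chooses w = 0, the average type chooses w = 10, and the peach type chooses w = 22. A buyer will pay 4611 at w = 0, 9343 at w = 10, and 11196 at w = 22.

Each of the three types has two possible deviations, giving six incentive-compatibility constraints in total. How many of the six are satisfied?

Lemon (own payoff 4611): to w=10 gives 9343 − 441×10 = 4933 → profitable ✗; to w=22 gives 11196 − 441×22 = 1494 → no gain ✓.
Average (own payoff 9343 − 283×10 = 6513): to w=0 gives 4611 → no gain ✓; to w=22 gives 11196 − 283×22 = 4970 → no gain ✓.
Peach (own payoff 11196 − 90×22 = 9216): to w=0 gives 4611 → no gain ✓; to w=10 gives 9343 − 90×10 = 8443 → no gain ✓.
5 of the 6 constraints hold; not an equilibrium.

5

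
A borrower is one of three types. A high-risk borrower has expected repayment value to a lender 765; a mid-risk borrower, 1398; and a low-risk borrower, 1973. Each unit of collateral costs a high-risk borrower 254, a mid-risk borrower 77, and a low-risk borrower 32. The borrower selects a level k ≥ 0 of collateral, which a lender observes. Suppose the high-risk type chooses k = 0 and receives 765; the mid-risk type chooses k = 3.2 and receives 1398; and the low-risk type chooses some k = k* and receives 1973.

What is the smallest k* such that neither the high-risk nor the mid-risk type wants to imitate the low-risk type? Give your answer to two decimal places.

High-risk type (on-path payoff 765) won't mimic when 765 ≥ 1973 − 254·k*, i.e. k* ≥ 4.76.
Mid-risk type (on-path payoff 1398 − 77×3.2 = 1151.6) won't mimic when 1151.6 ≥ 1973 − 77·k*, i.e. k* ≥ 10.67.
Both must hold, so k* = max(4.76, 10.67) = 10.67. The mid-risk type's constraint binds.

10.67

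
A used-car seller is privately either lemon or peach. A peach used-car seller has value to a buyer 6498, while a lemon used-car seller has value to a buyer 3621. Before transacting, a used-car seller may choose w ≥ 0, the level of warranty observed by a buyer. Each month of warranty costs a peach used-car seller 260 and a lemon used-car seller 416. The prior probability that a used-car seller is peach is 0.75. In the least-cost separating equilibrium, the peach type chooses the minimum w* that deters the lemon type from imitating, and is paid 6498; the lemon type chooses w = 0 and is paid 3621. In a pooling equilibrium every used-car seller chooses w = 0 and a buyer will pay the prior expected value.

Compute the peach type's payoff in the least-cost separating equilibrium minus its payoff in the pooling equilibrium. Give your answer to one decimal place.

Least-cost separating signal: w* solves 3621 = 6498 − 416·w*, so w* = (6498 − 3621)/416 ≈ 6.9159.
Peach type's separating payoff: 6498 − 260 × w* = 6498 − 260 × (6498 − 3621)/416 = 6498 − 748020/416 = 4699.875.
Pooling payoff: 0.75 × 6498 + 0.25 × 3621 = 5778.75.
Difference: 4699.875 − 5778.75 = -1078.875, i.e. -1078.9 to one decimal place.
The peach type would prefer the pooling outcome.

-1078.9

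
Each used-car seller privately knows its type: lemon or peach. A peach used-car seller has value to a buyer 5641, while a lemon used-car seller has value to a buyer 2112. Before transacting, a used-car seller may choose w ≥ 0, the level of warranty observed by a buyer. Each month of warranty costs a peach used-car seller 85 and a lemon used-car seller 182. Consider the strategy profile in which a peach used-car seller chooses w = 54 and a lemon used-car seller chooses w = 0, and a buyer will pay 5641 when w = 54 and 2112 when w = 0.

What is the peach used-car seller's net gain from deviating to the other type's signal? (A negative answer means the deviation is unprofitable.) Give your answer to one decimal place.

1061.0

Playing w = 54 the peach used-car seller receives 5641 − 85 × 54 = 1051.
Deviating to w = 0 yields 2112 instead.
Gain from deviating: 2112 − 1051 = 1061.0.
The gain is positive, so the peach type's incentive-compatibility constraint is violated — this profile is not a separating equilibrium.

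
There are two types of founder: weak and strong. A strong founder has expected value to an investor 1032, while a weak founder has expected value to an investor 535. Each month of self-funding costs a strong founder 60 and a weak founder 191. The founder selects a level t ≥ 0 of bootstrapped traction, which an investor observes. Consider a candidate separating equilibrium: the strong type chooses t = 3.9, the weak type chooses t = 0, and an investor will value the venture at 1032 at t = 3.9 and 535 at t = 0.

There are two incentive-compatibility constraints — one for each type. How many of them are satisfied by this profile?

2

Strong type: signal → 1032 − 60 × 3.9 = 798; deviate to 0 → 535. IC holds (798 ≥ 535).
Weak type: stay at 0 → 535; mimic → 1032 − 191 × 3.9 = 287.1. IC holds (535 ≥ 287.1).
2 of 2 constraints hold, so this is a separating equilibrium.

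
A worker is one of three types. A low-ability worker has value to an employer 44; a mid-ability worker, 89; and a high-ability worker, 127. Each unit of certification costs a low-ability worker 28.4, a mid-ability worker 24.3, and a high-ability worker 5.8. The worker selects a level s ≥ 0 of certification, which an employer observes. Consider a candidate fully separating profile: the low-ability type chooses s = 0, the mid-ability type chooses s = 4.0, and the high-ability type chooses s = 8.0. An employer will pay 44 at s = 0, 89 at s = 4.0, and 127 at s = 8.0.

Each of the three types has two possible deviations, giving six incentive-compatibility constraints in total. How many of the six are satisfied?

Mid-ability (own payoff 89 − 24.3×4.0 = -8.2): to s=0 gives 44 → profitable ✗; to s=8.0 gives 127 − 24.3×8.0 = -67.4 → no gain ✓.
High-ability (own payoff 127 − 5.8×8.0 = 80.6): to s=0 gives 44 → no gain ✓; to s=4.0 gives 89 − 5.8×4.0 = 65.8 → no gain ✓.
Low-ability (own payoff 44): to s=4.0 gives 89 − 28.4×4.0 = -24.6 → no gain ✓; to s=8.0 gives 127 − 28.4×8.0 = -100.2 → no gain ✓.
5 of the 6 constraints hold; not an equilibrium.

5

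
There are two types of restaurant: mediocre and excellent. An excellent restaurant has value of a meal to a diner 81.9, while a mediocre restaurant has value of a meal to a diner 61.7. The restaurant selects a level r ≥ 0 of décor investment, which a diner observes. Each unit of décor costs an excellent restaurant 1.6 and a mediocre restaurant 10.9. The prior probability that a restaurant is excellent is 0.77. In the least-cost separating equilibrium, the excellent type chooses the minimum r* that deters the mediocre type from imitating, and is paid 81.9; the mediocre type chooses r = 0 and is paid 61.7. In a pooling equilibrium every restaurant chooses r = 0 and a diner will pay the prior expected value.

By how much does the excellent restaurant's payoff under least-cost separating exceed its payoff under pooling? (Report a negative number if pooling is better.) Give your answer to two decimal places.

1.68

Least-cost separating signal: r* solves 61.7 = 81.9 − 10.9·r*, so r* = (81.9 − 61.7)/10.9 ≈ 1.8532.
Excellent type's separating payoff: 81.9 − 1.6 × r* = 81.9 − 1.6 × (81.9 − 61.7)/10.9 = 81.9 − 32.32/10.9 ≈ 78.9349.
Pooling payoff: 0.77 × 81.9 + 0.23 × 61.7 = 77.254.
Difference: 78.9349 − 77.254 = 1.6809, i.e. 1.68 to two decimal places.
The excellent type prefers to separate.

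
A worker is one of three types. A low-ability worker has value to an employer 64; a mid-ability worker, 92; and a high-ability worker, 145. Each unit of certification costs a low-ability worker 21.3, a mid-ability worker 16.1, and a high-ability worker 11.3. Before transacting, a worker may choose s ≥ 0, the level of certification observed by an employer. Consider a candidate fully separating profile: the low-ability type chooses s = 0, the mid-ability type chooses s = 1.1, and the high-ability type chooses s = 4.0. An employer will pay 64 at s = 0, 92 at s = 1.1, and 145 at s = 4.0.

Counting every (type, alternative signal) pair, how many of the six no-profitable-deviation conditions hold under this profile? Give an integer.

4

High-ability (own payoff 145 − 11.3×4.0 = 99.8): to s=0 gives 64 → no gain ✓; to s=1.1 gives 92 − 11.3×1.1 = 79.57 → no gain ✓.
Mid-ability (own payoff 92 − 16.1×1.1 = 74.29): to s=0 gives 64 → no gain ✓; to s=4.0 gives 145 − 16.1×4.0 = 80.6 → profitable ✗.
Low-ability (own payoff 64): to s=1.1 gives 92 − 21.3×1.1 = 68.57 → profitable ✗; to s=4.0 gives 145 − 21.3×4.0 = 59.8 → no gain ✓.
4 of the 6 constraints hold; not an equilibrium.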